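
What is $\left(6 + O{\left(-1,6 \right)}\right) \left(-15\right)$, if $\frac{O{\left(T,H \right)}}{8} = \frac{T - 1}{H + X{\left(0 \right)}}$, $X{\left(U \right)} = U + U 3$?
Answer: $-50$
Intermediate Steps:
$X{\left(U \right)} = 4 U$ ($X{\left(U \right)} = U + 3 U = 4 U$)
$O{\left(T,H \right)} = \frac{8 \left(-1 + T\right)}{H}$ ($O{\left(T,H \right)} = 8 \frac{T - 1}{H + 4 \cdot 0} = 8 \frac{-1 + T}{H + 0} = 8 \frac{-1 + T}{H} = \frac{8 \left(-1 + T\right)}{H}$)
$\left(6 + O{\left(-1,6 \right)}\right) \left(-15\right) = \left(6 + \frac{8 \left(-1 - 1\right)}{6}\right) \left(-15\right) = \left(6 + 8 \cdot \frac{1}{6} \left(-2\right)\right) \left(-15\right) = \left(6 - \frac{8}{3}\right) \left(-15\right) = \frac{10}{3} \left(-15\right) = -50$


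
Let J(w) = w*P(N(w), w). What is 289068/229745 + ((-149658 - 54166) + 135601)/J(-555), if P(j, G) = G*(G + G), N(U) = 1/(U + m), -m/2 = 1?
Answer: 6590017558009/5236773068250 ≈ 1.2584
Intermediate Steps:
m = -2 (m = -2*1 = -2)
N(U) = 1/(-2 + U) (N(U) = 1/(U - 2) = 1/(-2 + U))
P(j, G) = 2*G² (P(j, G) = G*(2*G) = 2*G²)
J(w) = 2*w³ (J(w) = w*(2*w²) = 2*w³)
289068/229745 + ((-149658 - 54166) + 135601)/J(-555) = 289068/229745 + ((-149658 - 54166) + 135601)/((2*(-555)³)) = 289068*(1/229745) + (-203824 + 135601)/((2*(-170953875))) = 289068/229745 - 68223/(-341907750) = 289068/229745 - 68223*(-1/341907750) = 289068/229745 + 22741/113969250 = 6590017558009/5236773068250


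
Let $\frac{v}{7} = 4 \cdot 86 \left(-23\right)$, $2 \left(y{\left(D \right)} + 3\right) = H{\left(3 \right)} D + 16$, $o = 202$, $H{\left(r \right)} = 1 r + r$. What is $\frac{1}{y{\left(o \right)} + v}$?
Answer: $- \frac{1}{54773} \approx -1.8257 \cdot 10^{-5}$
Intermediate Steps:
$H{\left(r \right)} = 2 r$ ($H{\left(r \right)} = r + r = 2 r$)
$y{\left(D \right)} = 5 + 3 D$ ($y{\left(D \right)} = -3 + \frac{2 \cdot 3 D + 16}{2} = -3 + \frac{6 D + 16}{2} = -3 + \frac{16 + 6 D}{2} = -3 + \left(8 + 3 D\right) = 5 + 3 D$)
$v = -55384$ ($v = 7 \cdot 4 \cdot 86 \left(-23\right) = 7 \cdot 344 \left(-23\right) = 7 \left(-7912\right) = -55384$)
$\frac{1}{y{\left(o \right)} + v} = \frac{1}{\left(5 + 3 \cdot 202\right) - 55384} = \frac{1}{\left(5 + 606\right) - 55384} = \frac{1}{611 - 55384} = \frac{1}{-54773} = - \frac{1}{54773}$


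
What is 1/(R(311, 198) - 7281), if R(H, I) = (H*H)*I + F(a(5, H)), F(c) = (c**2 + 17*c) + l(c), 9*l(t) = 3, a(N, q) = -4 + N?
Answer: 3/57430486 ≈ 5.2237e-8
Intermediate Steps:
l(t) = 1/3 (l(t) = (1/9)*3 = 1/3)
F(c) = 1/3 + c**2 + 17*c (F(c) = (c**2 + 17*c) + 1/3 = 1/3 + c**2 + 17*c)
R(H, I) = 55/3 + I*H**2 (R(H, I) = (H*H)*I + (1/3 + (-4 + 5)**2 + 17*(-4 + 5)) = H**2*I + (1/3 + 1**2 + 17*1) = I*H**2 + (1/3 + 1 + 17) = I*H**2 + 55/3 = 55/3 + I*H**2)
1/(R(311, 198) - 7281) = 1/((55/3 + 198*311**2) - 7281) = 1/((55/3 + 198*96721) - 7281) = 1/((55/3 + 19150758) - 7281) = 1/(57452329/3 - 7281) = 1/(57430486/3) = 3/57430486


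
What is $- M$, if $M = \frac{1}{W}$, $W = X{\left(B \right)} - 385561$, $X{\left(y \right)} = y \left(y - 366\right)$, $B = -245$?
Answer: $\frac{1}{235866} \approx 4.2397 \cdot 10^{-6}$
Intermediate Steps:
$X{\left(y \right)} = y \left(-366 + y\right)$
$W = -235866$ ($W = - 245 \left(-366 - 245\right) - 385561 = \left(-245\right) \left(-611\right) - 385561 = 149695 - 385561 = -235866$)
$M = - \frac{1}{235866}$ ($M = \frac{1}{-235866} = - \frac{1}{235866} \approx -4.2397 \cdot 10^{-6}$)
$- M = \left(-1\right) \left(- \frac{1}{235866}\right) = \frac{1}{235866}$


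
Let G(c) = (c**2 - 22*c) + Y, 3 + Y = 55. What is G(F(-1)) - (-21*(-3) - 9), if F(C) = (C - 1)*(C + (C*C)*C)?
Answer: -74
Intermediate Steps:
Y = 52 (Y = -3 + 55 = 52)
F(C) = (-1 + C)*(C + C**3) (F(C) = (-1 + C)*(C + C**2*C) = (-1 + C)*(C + C**3))
G(c) = 52 + c**2 - 22*c (G(c) = (c**2 - 22*c) + 52 = 52 + c**2 - 22*c)
G(F(-1)) - (-21*(-3) - 9) = (52 + (-(-1 - 1 + (-1)**3 - 1*(-1)**2))**2 - (-22)*(-1 - 1 + (-1)**3 - 1*(-1)**2)) - (-21*(-3) - 9) = (52 + (-(-1 - 1 - 1 - 1*1))**2 - (-22)*(-1 - 1 - 1 - 1*1)) - (63 - 9) = (52 + (-(-1 - 1 - 1 - 1))**2 - (-22)*(-1 - 1 - 1 - 1)) - 1*54 = (52 + (-1*(-4))**2 - (-22)*(-4)) - 54 = (52 + 4**2 - 22*4) - 54 = (52 + 16 - 88) - 54 = -20 - 54 = -74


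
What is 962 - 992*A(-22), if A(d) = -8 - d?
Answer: -12926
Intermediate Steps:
962 - 992*A(-22) = 962 - 992*(-8 - 1*(-22)) = 962 - 992*(-8 + 22) = 962 - 992*14 = 962 - 13888 = -12926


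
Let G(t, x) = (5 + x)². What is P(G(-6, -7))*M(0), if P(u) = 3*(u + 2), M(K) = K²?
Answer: 0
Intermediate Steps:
P(u) = 6 + 3*u (P(u) = 3*(2 + u) = 6 + 3*u)
P(G(-6, -7))*M(0) = (6 + 3*(5 - 7)²)*0² = (6 + 3*(-2)²)*0 = (6 + 3*4)*0 = (6 + 12)*0 = 18*0 = 0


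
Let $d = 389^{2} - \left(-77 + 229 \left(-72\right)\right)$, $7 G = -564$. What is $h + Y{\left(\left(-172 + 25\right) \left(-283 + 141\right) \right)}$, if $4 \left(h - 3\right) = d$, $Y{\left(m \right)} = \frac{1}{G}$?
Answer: $\frac{23673611}{564} \approx 41975.0$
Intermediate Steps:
$G = - \frac{564}{7}$ ($G = \frac{1}{7} \left(-564\right) = - \frac{564}{7} \approx -80.571$)
$Y{\left(m \right)} = - \frac{7}{564}$ ($Y{\left(m \right)} = \frac{1}{- \frac{564}{7}} = - \frac{7}{564}$)
$d = 167886$ ($d = 151321 - \left(-77 - 16488\right) = 151321 - -16565 = 151321 + 16565 = 167886$)
$h = \frac{83949}{2}$ ($h = 3 + \frac{1}{4} \cdot 167886 = 3 + \frac{83943}{2} = \frac{83949}{2} \approx 41975.0$)
$h + Y{\left(\left(-172 + 25\right) \left(-283 + 141\right) \right)} = \frac{83949}{2} - \frac{7}{564} = \frac{23673611}{564}$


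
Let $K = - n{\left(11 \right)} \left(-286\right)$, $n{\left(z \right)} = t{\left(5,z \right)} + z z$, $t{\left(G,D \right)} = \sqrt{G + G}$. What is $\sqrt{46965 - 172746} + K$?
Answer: $34606 + 286 \sqrt{10} + i \sqrt{125781} \approx 35510.0 + 354.66 i$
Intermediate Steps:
$t{\left(G,D \right)} = \sqrt{2} \sqrt{G}$ ($t{\left(G,D \right)} = \sqrt{2 G} = \sqrt{2} \sqrt{G}$)
$n{\left(z \right)} = \sqrt{10} + z^{2}$ ($n{\left(z \right)} = \sqrt{2} \sqrt{5} + z z = \sqrt{10} + z^{2}$)
$K = 34606 + 286 \sqrt{10}$ ($K = - (\sqrt{10} + 11^{2}) \left(-286\right) = - (\sqrt{10} + 121) \left(-286\right) = - (121 + \sqrt{10}) \left(-286\right) = \left(-121 - \sqrt{10}\right) \left(-286\right) = 34606 + 286 \sqrt{10} \approx 35510.0$)
$\sqrt{46965 - 172746} + K = \sqrt{46965 - 172746} + \left(34606 + 286 \sqrt{10}\right) = \sqrt{-125781} + \left(34606 + 286 \sqrt{10}\right) = i \sqrt{125781} + \left(34606 + 286 \sqrt{10}\right) = 34606 + 286 \sqrt{10} + i \sqrt{125781}$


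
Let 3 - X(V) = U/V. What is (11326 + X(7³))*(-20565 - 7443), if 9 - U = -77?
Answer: -108832394088/343 ≈ -3.1730e+8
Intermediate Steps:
U = 86 (U = 9 - 1*(-77) = 9 + 77 = 86)
X(V) = 3 - 86/V
(11326 + X(7³))*(-20565 - 7443) = (11326 + (3 - 86/(7³)))*(-20565 - 7443) = (11326 + (3 - 86/343))*(-28008) = (11326 + 943/343)*(-28008) = (3885761/343)*(-28008) = -108832394088/343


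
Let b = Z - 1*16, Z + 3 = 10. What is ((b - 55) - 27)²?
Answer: 8281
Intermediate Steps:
Z = 7 (Z = -3 + 10 = 7)
b = -9 (b = 7 - 1*16 = 7 - 16 = -9)
((b - 55) - 27)² = ((-9 - 55) - 27)² = (-64 - 27)² = (-91)² = 8281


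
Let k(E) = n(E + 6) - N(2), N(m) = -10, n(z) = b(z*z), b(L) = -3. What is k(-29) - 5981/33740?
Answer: 230199/33740 ≈ 6.8227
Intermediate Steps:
n(z) = -3
k(E) = 7 (k(E) = -3 - 1*(-10) = -3 + 10 = 7)
k(-29) - 5981/33740 = 7 - 5981/33740 = 230199/33740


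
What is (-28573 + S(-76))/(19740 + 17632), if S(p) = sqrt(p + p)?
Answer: -28573/37372 + I*sqrt(38)/18686 ≈ -0.76456 + 0.00032989*I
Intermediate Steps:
S(p) = sqrt(2)*sqrt(p) (S(p) = sqrt(2*p) = sqrt(2)*sqrt(p))
(-28573 + S(-76))/(19740 + 17632) = (-28573 + sqrt(2)*sqrt(-76))/(19740 + 17632) = (-28573 + sqrt(2)*(2*I*sqrt(19)))/37372 = (-28573 + 2*I*sqrt(38))*(1/37372) = -28573/37372 + I*sqrt(38)/18686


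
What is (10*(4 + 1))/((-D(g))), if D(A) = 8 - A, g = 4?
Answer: -25/2 ≈ -12.500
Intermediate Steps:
(10*(4 + 1))/((-D(g))) = (10*(4 + 1))/((-(8 - 1*4))) = (10*5)/((-(8 - 4))) = 50/((-1*4)) = 50/(-4) = 50*(-1/4) = -25/2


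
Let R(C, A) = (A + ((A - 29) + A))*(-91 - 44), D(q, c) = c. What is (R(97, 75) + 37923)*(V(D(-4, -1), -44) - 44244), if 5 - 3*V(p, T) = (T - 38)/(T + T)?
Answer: -22314750809/44 ≈ -5.0715e+8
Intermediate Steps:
V(p, T) = 5/3 - (-38 + T)/(6*T) (V(p, T) = 5/3 - (T - 38)/(3*(T + T)) = 5/3 - (-38 + T)/(3*(2*T)) = 5/3 - (-38 + T)*1/(2*T)/3 = 5/3 - (-38 + T)/(6*T))
R(C, A) = 3915 - 405*A (R(C, A) = (A + ((-29 + A) + A))*(-135) = (A + (-29 + 2*A))*(-135) = (-29 + 3*A)*(-135) = 3915 - 405*A)
(R(97, 75) + 37923)*(V(D(-4, -1), -44) - 44244) = ((3915 - 405*75) + 37923)*((1/6)*(38 + 9*(-44))/(-44) - 44244) = ((3915 - 30375) + 37923)*((1/6)*(-1/44)*(38 - 396) - 44244) = (-26460 + 37923)*((1/6)*(-1/44)*(-358) - 44244) = 11463*(179/132 - 44244) = 11463*(-5840029/132) = -22314750809/44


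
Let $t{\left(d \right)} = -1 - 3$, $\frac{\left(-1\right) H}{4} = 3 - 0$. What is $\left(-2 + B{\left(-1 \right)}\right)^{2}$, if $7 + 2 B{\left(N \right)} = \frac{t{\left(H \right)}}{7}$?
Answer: $\frac{6561}{196} \approx 33.474$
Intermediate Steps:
$H = -12$ ($H = - 4 \left(3 - 0\right) = - 4 \left(3 + 0\right) = \left(-4\right) 3 = -12$)
$t{\left(d \right)} = -4$ ($t{\left(d \right)} = -1 - 3 = -4$)
$B{\left(N \right)} = - \frac{53}{14}$ ($B{\left(N \right)} = - \frac{7}{2} + \frac{\left(-4\right) \frac{1}{7}}{2} = - \frac{7}{2} + \frac{1}{2} \left(- \frac{4}{7}\right) = - \frac{7}{2} - \frac{2}{7} = - \frac{53}{14}$)
$\left(-2 + B{\left(-1 \right)}\right)^{2} = \left(-2 - \frac{53}{14}\right)^{2} = \left(- \frac{81}{14}\right)^{2} = \frac{6561}{196}$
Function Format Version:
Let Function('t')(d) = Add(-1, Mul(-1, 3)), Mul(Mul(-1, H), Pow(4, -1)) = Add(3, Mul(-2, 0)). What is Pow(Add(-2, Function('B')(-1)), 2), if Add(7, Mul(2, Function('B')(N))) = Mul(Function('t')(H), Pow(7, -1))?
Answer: Rational(6561, 196) ≈ 33.474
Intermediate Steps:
H = -12 (H = Mul(-4, Add(3, Mul(-2, 0))) = Mul(-4, Add(3, 0)) = Mul(-4, 3) = -12)
Function('t')(d) = -4 (Function('t')(d) = Add(-1, -3) = -4)
Function('B')(N) = Rational(-53, 14) (Function('B')(N) = Add(Rational(-7, 2), Mul(Rational(1, 2), Mul(-4, Pow(7, -1)))) = Add(Rational(-7, 2), Mul(Rational(1, 2), Mul(-4, Rational(1, 7)))) = Add(Rational(-7, 2), Mul(Rational(1, 2), Rational(-4, 7))) = Add(Rational(-7, 2), Rational(-2, 7)) = Rational(-53, 14))
Pow(Add(-2, Function('B')(-1)), 2) = Pow(Add(-2, Rational(-53, 14)), 2) = Pow(Rational(-81, 14), 2) = Rational(6561, 196)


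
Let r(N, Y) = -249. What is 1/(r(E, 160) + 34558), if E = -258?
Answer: 1/34309 ≈ 2.9147e-5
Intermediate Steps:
1/(r(E, 160) + 34558) = 1/(-249 + 34558) = 1/34309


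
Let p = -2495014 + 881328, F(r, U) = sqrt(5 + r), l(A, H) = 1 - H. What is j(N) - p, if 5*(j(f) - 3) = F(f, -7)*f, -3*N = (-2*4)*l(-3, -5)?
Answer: 1613689 + 16*sqrt(21)/5 ≈ 1.6137e+6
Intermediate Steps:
N = 16 (N = -(-2*4)*(1 - 1*(-5))/3 = -(-8)*(1 + 5)/3 = -(-8)*6/3 = -1/3*(-48) = 16)
p = -1613686
j(f) = 3 + f*sqrt(5 + f)/5 (j(f) = 3 + (sqrt(5 + f)*f)/5 = 3 + (f*sqrt(5 + f))/5 = 3 + f*sqrt(5 + f)/5)
j(N) - p = (3 + (1/5)*16*sqrt(5 + 16)) - 1*(-1613686) = (3 + (1/5)*16*sqrt(21)) + 1613686 = (3 + 16*sqrt(21)/5) + 1613686 = 1613689 + 16*sqrt(21)/5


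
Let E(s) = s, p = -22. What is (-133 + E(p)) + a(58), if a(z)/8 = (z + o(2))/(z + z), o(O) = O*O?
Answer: -4371/29 ≈ -150.72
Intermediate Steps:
o(O) = O²
a(z) = 4*(4 + z)/z (a(z) = 8*((z + 2²)/(z + z)) = 8*((z + 4)/((2*z))) = 8*((4 + z)*(1/(2*z))) = 8*((4 + z)/(2*z)) = 4*(4 + z)/z)
(-133 + E(p)) + a(58) = (-133 - 22) + (4 + 16/58) = -155 + (4 + 16*(1/58)) = -155 + (4 + 8/29) = -155 + 124/29 = -4371/29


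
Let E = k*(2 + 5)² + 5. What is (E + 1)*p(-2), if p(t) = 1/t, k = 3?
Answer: -153/2 ≈ -76.500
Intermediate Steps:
E = 152 (E = 3*(2 + 5)² + 5 = 3*7² + 5 = 3*49 + 5 = 147 + 5 = 152)
(E + 1)*p(-2) = (152 + 1)/(-2) = 153*(-½) = -153/2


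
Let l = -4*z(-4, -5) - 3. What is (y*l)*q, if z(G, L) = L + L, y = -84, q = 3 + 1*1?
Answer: -12432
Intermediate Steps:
q = 4 (q = 3 + 1 = 4)
z(G, L) = 2*L
l = 37 (l = -8*(-5) - 3 = -4*(-10) - 3 = 40 - 3 = 37)
(y*l)*q = -84*37*4 = -3108*4 = -12432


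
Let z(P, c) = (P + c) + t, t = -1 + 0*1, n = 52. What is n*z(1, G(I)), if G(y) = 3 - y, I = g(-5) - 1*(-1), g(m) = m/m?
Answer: 52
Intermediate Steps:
g(m) = 1
t = -1 (t = -1 + 0 = -1)
I = 2 (I = 1 - 1*(-1) = 1 + 1 = 2)
z(P, c) = -1 + P + c (z(P, c) = (P + c) - 1 = -1 + P + c)
n*z(1, G(I)) = 52*(-1 + 1 + (3 - 1*2)) = 52*(-1 + 1 + (3 - 2)) = 52*(-1 + 1 + 1) = 52*1 = 52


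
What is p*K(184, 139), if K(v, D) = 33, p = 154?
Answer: 5082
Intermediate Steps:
p*K(184, 139) = 154*33 = 5082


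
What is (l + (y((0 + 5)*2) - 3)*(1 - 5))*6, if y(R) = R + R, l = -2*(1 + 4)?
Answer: -468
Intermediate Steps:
l = -10 (l = -2*5 = -10)
y(R) = 2*R
(l + (y((0 + 5)*2) - 3)*(1 - 5))*6 = (-10 + (2*((0 + 5)*2) - 3)*(1 - 5))*6 = (-10 + (2*(5*2) - 3)*(-4))*6 = (-10 + (2*10 - 3)*(-4))*6 = (-10 + (20 - 3)*(-4))*6 = (-10 + 17*(-4))*6 = (-10 - 68)*6 = -78*6 = -468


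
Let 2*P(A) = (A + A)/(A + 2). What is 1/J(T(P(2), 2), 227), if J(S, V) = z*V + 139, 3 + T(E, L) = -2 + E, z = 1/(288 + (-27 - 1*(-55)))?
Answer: 316/44151 ≈ 0.0071573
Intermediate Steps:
P(A) = A/(2 + A) (P(A) = ((A + A)/(A + 2))/2 = ((2*A)/(2 + A))/2 = (2*A/(2 + A))/2 = A/(2 + A))
z = 1/316 (z = 1/(288 + (-27 + 55)) = 1/(288 + 28) = 1/316 ≈ 0.0031646)
T(E, L) = -5 + E (T(E, L) = -3 + (-2 + E) = -5 + E)
J(S, V) = 139 + V/316 (J(S, V) = V/316 + 139 = 139 + V/316)
1/J(T(P(2), 2), 227) = 1/(139 + (1/316)*227) = 1/(139 + 227/316) = 1/(44151/316) = 316/44151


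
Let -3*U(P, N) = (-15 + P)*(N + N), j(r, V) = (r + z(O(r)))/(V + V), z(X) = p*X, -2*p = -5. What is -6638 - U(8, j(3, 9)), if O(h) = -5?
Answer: -358319/54 ≈ -6635.5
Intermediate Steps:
p = 5/2 (p = -1/2*(-5) = 5/2 ≈ 2.5000)
z(X) = 5*X/2
j(r, V) = (-25/2 + r)/(2*V) (j(r, V) = (r + (5/2)*(-5))/(V + V) = (r - 25/2)/((2*V)) = (-25/2 + r)*(1/(2*V)) = (-25/2 + r)/(2*V))
U(P, N) = -2*N*(-15 + P)/3 (U(P, N) = -(-15 + P)*(N + N)/3 = -(-15 + P)*2*N/3 = -2*N*(-15 + P)/3)
-6638 - U(8, j(3, 9)) = -6638 - 2*(1/4)*(-25 + 2*3)/9*(15 - 1*8)/3 = -6638 - 2*(1/4)*(1/9)*(-25 + 6)*(15 - 8)/3 = -6638 - 2*(1/4)*(1/9)*(-19)*7/3 = -6638 - 2*(-19)*7/(3*36) = -6638 - 1*(-133/54) = -6638 + 133/54 = -358319/54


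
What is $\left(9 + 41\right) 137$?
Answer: $6850$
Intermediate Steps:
$\left(9 + 41\right) 137 = 50 \cdot 137 = 6850$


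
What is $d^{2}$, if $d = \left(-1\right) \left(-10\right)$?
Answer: $100$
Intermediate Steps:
$d = 10$
$d^{2} = 10^{2} = 100$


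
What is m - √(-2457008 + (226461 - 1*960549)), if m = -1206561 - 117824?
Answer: -1324385 - 2*I*√797774 ≈ -1.3244e+6 - 1786.4*I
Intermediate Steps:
m = -1324385
m - √(-2457008 + (226461 - 1*960549)) = -1324385 - √(-2457008 + (226461 - 1*960549)) = -1324385 - √(-2457008 + (226461 - 960549)) = -1324385 - √(-2457008 - 734088) = -1324385 - √(-3191096) = -1324385 - 2*I*√797774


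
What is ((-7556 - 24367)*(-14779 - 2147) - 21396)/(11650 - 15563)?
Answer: -540307302/3913 ≈ -1.3808e+5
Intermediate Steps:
((-7556 - 24367)*(-14779 - 2147) - 21396)/(11650 - 15563) = (-31923*(-16926) - 21396)/(-3913) = (540328698 - 21396)*(-1/3913) = 540307302*(-1/3913) = -540307302/3913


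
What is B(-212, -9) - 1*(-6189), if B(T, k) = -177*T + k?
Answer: 43704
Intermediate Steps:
B(T, k) = k - 177*T
B(-212, -9) - 1*(-6189) = (-9 - 177*(-212)) - 1*(-6189) = (-9 + 37524) + 6189 = 37515 + 6189 = 43704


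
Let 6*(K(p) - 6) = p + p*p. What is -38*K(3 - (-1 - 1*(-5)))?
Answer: -228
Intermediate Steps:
K(p) = 6 + p/6 + p**2/6 (K(p) = 6 + (p + p*p)/6 = 6 + (p + p**2)/6 = 6 + (p/6 + p**2/6) = 6 + p/6 + p**2/6)
-38*K(3 - (-1 - 1*(-5))) = -38*(6 + (3 - (-1 - 1*(-5)))/6 + (3 - (-1 - 1*(-5)))**2/6) = -38*(6 + (3 - (-1 + 5))/6 + (3 - (-1 + 5))**2/6) = -38*(6 + (3 - 1*4)/6 + (3 - 1*4)**2/6) = -38*(6 + (3 - 4)/6 + (3 - 4)**2/6) = -38*(6 + (1/6)*(-1) + (1/6)*(-1)**2) = -38*(6 - 1/6 + (1/6)*1) = -38*(6 - 1/6 + 1/6) = -38*6 = -228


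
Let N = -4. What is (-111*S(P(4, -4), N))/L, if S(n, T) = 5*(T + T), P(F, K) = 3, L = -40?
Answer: -111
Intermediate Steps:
S(n, T) = 10*T (S(n, T) = 5*(2*T) = 10*T)
(-111*S(P(4, -4), N))/L = -1110*(-4)/(-40) = -111*(-40)*(-1/40) = 4440*(-1/40) = -111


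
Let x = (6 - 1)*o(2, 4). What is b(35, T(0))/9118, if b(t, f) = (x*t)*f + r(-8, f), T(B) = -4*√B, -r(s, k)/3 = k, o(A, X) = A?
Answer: 0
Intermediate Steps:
r(s, k) = -3*k
x = 10 (x = (6 - 1)*2 = 5*2 = 10)
b(t, f) = -3*f + 10*f*t (b(t, f) = (10*t)*f - 3*f = 10*f*t - 3*f = -3*f + 10*f*t)
b(35, T(0))/9118 = ((-4*√0)*(-3 + 10*35))/9118 = ((-4*0)*(-3 + 350))*(1/9118) = (0*347)*(1/9118) = 0*(1/9118) = 0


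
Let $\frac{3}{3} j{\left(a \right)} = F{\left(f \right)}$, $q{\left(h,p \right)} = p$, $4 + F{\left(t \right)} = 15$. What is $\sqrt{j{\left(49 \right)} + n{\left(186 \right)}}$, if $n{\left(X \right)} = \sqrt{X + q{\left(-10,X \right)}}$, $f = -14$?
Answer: $\sqrt{11 + 2 \sqrt{93}} \approx 5.5034$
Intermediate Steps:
$F{\left(t \right)} = 11$ ($F{\left(t \right)} = -4 + 15 = 11$)
$j{\left(a \right)} = 11$
$n{\left(X \right)} = \sqrt{2} \sqrt{X}$ ($n{\left(X \right)} = \sqrt{X + X} = \sqrt{2 X} = \sqrt{2} \sqrt{X}$)
$\sqrt{j{\left(49 \right)} + n{\left(186 \right)}} = \sqrt{11 + \sqrt{2} \sqrt{186}} = \sqrt{11 + 2 \sqrt{93}}$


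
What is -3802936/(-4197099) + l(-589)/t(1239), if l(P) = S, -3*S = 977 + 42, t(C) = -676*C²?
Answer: 3946467060327683/4355505054249804 ≈ 0.90609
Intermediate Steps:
S = -1019/3 (S = -(977 + 42)/3 = -⅓*1019 = -1019/3 ≈ -339.67)
l(P) = -1019/3
-3802936/(-4197099) + l(-589)/t(1239) = -3802936/(-4197099) - 1019/(3*((-676*1239²))) = -3802936*(-1/4197099) - 1019/(3*((-676*1535121))) = 3802936/4197099 - 1019/3/(-1037741796) = 3802936/4197099 - 1019/3*(-1/1037741796) = 3802936/4197099 + 1019/3113225388 = 3946467060327683/4355505054249804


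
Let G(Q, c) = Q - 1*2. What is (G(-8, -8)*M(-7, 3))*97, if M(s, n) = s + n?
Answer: 3880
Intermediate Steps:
G(Q, c) = -2 + Q (G(Q, c) = Q - 2 = -2 + Q)
M(s, n) = n + s
(G(-8, -8)*M(-7, 3))*97 = ((-2 - 8)*(3 - 7))*97 = -10*(-4)*97 = 40*97 = 3880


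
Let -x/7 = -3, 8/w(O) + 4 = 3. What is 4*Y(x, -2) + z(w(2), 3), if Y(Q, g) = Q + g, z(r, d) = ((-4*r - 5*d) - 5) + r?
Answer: 80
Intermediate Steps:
w(O) = -8 (w(O) = 8/(-4 + 3) = 8/(-1) = 8*(-1) = -8)
z(r, d) = -5 - 5*d - 3*r (z(r, d) = ((-5*d - 4*r) - 5) + r = (-5 - 5*d - 4*r) + r = -5 - 5*d - 3*r)
x = 21 (x = -7*(-3) = 21)
4*Y(x, -2) + z(w(2), 3) = 4*(21 - 2) + (-5 - 5*3 - 3*(-8)) = 4*19 + (-5 - 15 + 24) = 76 + 4 = 80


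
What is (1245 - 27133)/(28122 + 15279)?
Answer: -25888/43401 ≈ -0.59648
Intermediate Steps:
(1245 - 27133)/(28122 + 15279) = -25888/43401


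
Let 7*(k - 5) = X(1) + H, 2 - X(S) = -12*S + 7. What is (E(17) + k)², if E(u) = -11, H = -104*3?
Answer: 120409/49 ≈ 2457.3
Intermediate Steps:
H = -312
X(S) = -5 + 12*S (X(S) = 2 - (-12*S + 7) = 2 - (7 - 12*S) = 2 + (-7 + 12*S) = -5 + 12*S)
k = -270/7 (k = 5 + ((-5 + 12*1) - 312)/7 = 5 + ((-5 + 12) - 312)/7 = 5 + (7 - 312)/7 = 5 + (⅐)*(-305) = 5 - 305/7 = -270/7 ≈ -38.571)
(E(17) + k)² = (-11 - 270/7)² = (-347/7)² = 120409/49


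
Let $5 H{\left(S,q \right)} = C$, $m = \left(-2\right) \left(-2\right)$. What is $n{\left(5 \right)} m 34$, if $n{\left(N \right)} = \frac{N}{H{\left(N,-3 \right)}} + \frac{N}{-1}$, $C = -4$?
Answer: $-1530$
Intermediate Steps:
$m = 4$
$H{\left(S,q \right)} = - \frac{4}{5}$ ($H{\left(S,q \right)} = \frac{1}{5} \left(-4\right) = - \frac{4}{5}$)
$n{\left(N \right)} = - \frac{9 N}{4}$ ($n{\left(N \right)} = \frac{N}{- \frac{4}{5}} + \frac{N}{-1} = N \left(- \frac{5}{4}\right) + N \left(-1\right) = - \frac{5 N}{4} - N = - \frac{9 N}{4}$)
$n{\left(5 \right)} m 34 = \left(- \frac{9}{4}\right) 5 \cdot 4 \cdot 34 = \left(- \frac{45}{4}\right) 4 \cdot 34 = \left(-45\right) 34 = -1530$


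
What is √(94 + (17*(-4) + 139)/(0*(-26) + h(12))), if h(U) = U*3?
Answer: √3455/6 ≈ 9.7965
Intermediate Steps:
h(U) = 3*U
√(94 + (17*(-4) + 139)/(0*(-26) + h(12))) = √(94 + (17*(-4) + 139)/(0*(-26) + 3*12)) = √(94 + (-68 + 139)/(0 + 36)) = √(94 + 71/36) = √(3455/36) = √3455/6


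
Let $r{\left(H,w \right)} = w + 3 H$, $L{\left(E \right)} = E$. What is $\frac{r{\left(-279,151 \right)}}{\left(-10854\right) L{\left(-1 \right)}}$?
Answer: $- \frac{343}{5427} \approx -0.063203$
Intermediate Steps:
$\frac{r{\left(-279,151 \right)}}{\left(-10854\right) L{\left(-1 \right)}} = \frac{151 + 3 \left(-279\right)}{\left(-10854\right) \left(-1\right)} = \frac{151 - 837}{10854} = \left(-686\right) \frac{1}{10854} = - \frac{343}{5427}$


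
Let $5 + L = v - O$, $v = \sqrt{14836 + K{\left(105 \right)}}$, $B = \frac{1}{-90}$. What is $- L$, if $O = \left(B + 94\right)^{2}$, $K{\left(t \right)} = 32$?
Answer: $\frac{71595181}{8100} - 6 \sqrt{413} \approx 8717.0$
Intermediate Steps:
$B = - \frac{1}{90} \approx -0.011111$
$O = \frac{71554681}{8100}$ ($O = \left(- \frac{1}{90} + 94\right)^{2} = \left(\frac{8459}{90}\right)^{2} = \frac{71554681}{8100} \approx 8833.9$)
$v = 6 \sqrt{413}$ ($v = \sqrt{14836 + 32} = \sqrt{14868} = 6 \sqrt{413} \approx 121.93$)
$L = - \frac{71595181}{8100} + 6 \sqrt{413}$ ($L = -5 + \left(6 \sqrt{413} - \frac{71554681}{8100}\right) = -5 - \left(\frac{71554681}{8100} - 6 \sqrt{413}\right) = - \frac{71595181}{8100} + 6 \sqrt{413} \approx -8717.0$)
$- L = - (- \frac{71595181}{8100} + 6 \sqrt{413}) = \frac{71595181}{8100} - 6 \sqrt{413}$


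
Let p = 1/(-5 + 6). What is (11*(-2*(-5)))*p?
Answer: 110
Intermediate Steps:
p = 1 (p = 1/1 = 1)
(11*(-2*(-5)))*p = (11*(-2*(-5)))*1 = (11*10)*1 = 110*1 = 110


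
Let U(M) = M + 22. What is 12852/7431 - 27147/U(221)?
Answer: -22067369/200637 ≈ -109.99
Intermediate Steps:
U(M) = 22 + M
12852/7431 - 27147/U(221) = 12852/7431 - 27147/(22 + 221) = 12852*(1/7431) - 27147/243 = 4284/2477 - 27147*1/243 = 4284/2477 - 9049/81 = -22067369/200637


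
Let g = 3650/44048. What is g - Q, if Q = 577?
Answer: -12706023/22024 ≈ -576.92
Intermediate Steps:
g = 1825/22024 (g = 3650*(1/44048) = 1825/22024 ≈ 0.082864)
g - Q = 1825/22024 - 1*577 = 1825/22024 - 577 = -12706023/22024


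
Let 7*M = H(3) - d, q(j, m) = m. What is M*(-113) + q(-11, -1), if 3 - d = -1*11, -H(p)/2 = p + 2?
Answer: 2705/7 ≈ 386.43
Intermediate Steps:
H(p) = -4 - 2*p (H(p) = -2*(p + 2) = -2*(2 + p) = -4 - 2*p)
d = 14 (d = 3 - (-1)*11 = 3 - 1*(-11) = 3 + 11 = 14)
M = -24/7 (M = ((-4 - 2*3) - 1*14)/7 = ((-4 - 6) - 14)/7 = (-10 - 14)/7 = (⅐)*(-24) = -24/7 ≈ -3.4286)
M*(-113) + q(-11, -1) = -24/7*(-113) - 1 = 2712/7 - 1 = 2705/7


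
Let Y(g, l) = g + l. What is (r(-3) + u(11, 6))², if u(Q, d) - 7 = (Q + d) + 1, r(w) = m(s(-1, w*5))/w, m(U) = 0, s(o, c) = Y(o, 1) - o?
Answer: 625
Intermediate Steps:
s(o, c) = 1 (s(o, c) = (o + 1) - o = (1 + o) - o = 1)
r(w) = 0 (r(w) = 0/w = 0)
u(Q, d) = 8 + Q + d (u(Q, d) = 7 + ((Q + d) + 1) = 7 + (1 + Q + d) = 8 + Q + d)
(r(-3) + u(11, 6))² = (0 + (8 + 11 + 6))² = (0 + 25)² = 25² = 625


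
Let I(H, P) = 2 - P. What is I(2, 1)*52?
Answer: 52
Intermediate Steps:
I(2, 1)*52 = (2 - 1*1)*52 = (2 - 1)*52 = 1*52 = 52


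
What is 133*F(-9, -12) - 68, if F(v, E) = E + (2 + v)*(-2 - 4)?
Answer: 3922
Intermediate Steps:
F(v, E) = -12 + E - 6*v (F(v, E) = E + (2 + v)*(-6) = E + (-12 - 6*v) = -12 + E - 6*v)
133*F(-9, -12) - 68 = 133*(-12 - 12 - 6*(-9)) - 68 = 133*(-12 - 12 + 54) - 68 = 133*30 - 68 = 3990 - 68 = 3922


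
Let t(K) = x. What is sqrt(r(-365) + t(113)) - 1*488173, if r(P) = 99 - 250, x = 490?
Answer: -488173 + sqrt(339) ≈ -4.8815e+5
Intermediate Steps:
t(K) = 490
r(P) = -151
sqrt(r(-365) + t(113)) - 1*488173 = sqrt(-151 + 490) - 1*488173 = sqrt(339) - 488173 = -488173 + sqrt(339)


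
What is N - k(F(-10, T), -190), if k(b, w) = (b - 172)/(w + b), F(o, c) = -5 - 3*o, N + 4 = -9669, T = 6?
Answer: -532064/55 ≈ -9673.9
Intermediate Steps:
N = -9673 (N = -4 - 9669 = -9673)
k(b, w) = (-172 + b)/(b + w)
N - k(F(-10, T), -190) = -9673 - (-172 + (-5 - 3*(-10)))/((-5 - 3*(-10)) - 190) = -9673 - (-172 + (-5 + 30))/((-5 + 30) - 190) = -9673 - (-172 + 25)/(25 - 190) = -9673 - (-147)/(-165) = -9673 - (-1)*(-147)/165 = -9673 - 1*49/55 = -9673 - 49/55 = -532064/55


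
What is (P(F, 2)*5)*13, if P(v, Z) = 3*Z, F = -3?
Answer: 390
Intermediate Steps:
(P(F, 2)*5)*13 = ((3*2)*5)*13 = (6*5)*13 = 30*13 = 390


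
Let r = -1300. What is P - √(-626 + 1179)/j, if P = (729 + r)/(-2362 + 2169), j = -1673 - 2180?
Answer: 571/193 + √553/3853 ≈ 2.9647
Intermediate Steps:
j = -3853
P = 571/193 (P = (729 - 1300)/(-2362 + 2169) = -571/(-193) = -571*(-1/193) = 571/193 ≈ 2.9585)
P - √(-626 + 1179)/j = 571/193 - √(-626 + 1179)/(-3853) = 571/193 - √553*(-1)/3853 = 571/193 - (-1)*√553/3853 = 571/193 + √553/3853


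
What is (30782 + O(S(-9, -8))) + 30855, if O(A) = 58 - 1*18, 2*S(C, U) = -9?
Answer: 61677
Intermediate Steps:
S(C, U) = -9/2 (S(C, U) = (½)*(-9) = -9/2)
O(A) = 40 (O(A) = 58 - 18 = 40)
(30782 + O(S(-9, -8))) + 30855 = (30782 + 40) + 30855 = 30822 + 30855 = 61677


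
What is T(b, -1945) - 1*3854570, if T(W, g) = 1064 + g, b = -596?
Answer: -3855451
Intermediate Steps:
T(b, -1945) - 1*3854570 = (1064 - 1945) - 1*3854570 = -881 - 3854570 = -3855451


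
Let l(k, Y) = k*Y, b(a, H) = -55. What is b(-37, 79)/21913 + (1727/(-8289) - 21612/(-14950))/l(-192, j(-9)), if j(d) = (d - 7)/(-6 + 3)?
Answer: -5169488526017/1390321158220800 ≈ -0.0037182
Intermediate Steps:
j(d) = 7/3 - d/3 (j(d) = (-7 + d)/(-3) = (-7 + d)*(-⅓) = 7/3 - d/3)
l(k, Y) = Y*k
b(-37, 79)/21913 + (1727/(-8289) - 21612/(-14950))/l(-192, j(-9)) = -55/21913 + (1727/(-8289) - 21612/(-14950))/(((7/3 - ⅓*(-9))*(-192))) = -55*1/21913 + (1727*(-1/8289) - 21612*(-1/14950))/(((7/3 + 3)*(-192))) = -55/21913 + (-1727/8289 + 10806/7475)/(((16/3)*(-192))) = -55/21913 + (76661609/61960275)/(-1024) = -55/21913 + (76661609/61960275)*(-1/1024) = -55/21913 - 76661609/63447321600 = -5169488526017/1390321158220800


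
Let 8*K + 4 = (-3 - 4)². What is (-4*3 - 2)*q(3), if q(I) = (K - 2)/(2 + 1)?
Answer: -203/12 ≈ -16.917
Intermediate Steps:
K = 45/8 (K = -½ + (-3 - 4)²/8 = -½ + (⅛)*(-7)² = -½ + (⅛)*49 = -½ + 49/8 = 45/8 ≈ 5.6250)
q(I) = 29/24 (q(I) = (45/8 - 2)/(2 + 1) = (29/8)/3 = (29/8)*(⅓) = 29/24)
(-4*3 - 2)*q(3) = (-4*3 - 2)*(29/24) = (-12 - 2)*(29/24) = -14*29/24 = -203/12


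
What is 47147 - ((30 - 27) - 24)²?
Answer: 46706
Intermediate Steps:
47147 - ((30 - 27) - 24)² = 47147 - (3 - 24)² = 47147 - 1*(-21)² = 47147 - 1*441 = 47147 - 441 = 46706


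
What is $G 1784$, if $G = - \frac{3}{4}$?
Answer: $-1338$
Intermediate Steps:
$G = - \frac{3}{4}$ ($G = \left(-3\right) \frac{1}{4} = - \frac{3}{4} \approx -0.75$)
$G 1784 = \left(- \frac{3}{4}\right) 1784 = -1338$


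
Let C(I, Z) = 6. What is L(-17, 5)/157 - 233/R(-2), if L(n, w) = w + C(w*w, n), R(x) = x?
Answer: 36603/314 ≈ 116.57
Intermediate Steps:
L(n, w) = 6 + w (L(n, w) = w + 6 = 6 + w)
L(-17, 5)/157 - 233/R(-2) = (6 + 5)/157 - 233/(-2) = 11*(1/157) - 233*(-1/2) = 11/157 + 233/2 = 36603/314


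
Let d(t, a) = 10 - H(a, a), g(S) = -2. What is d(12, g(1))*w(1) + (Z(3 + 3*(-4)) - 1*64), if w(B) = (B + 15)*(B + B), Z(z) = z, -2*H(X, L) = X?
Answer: 215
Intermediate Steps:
H(X, L) = -X/2
d(t, a) = 10 + a/2 (d(t, a) = 10 - (-1)*a/2 = 10 + a/2)
w(B) = 2*B*(15 + B) (w(B) = (15 + B)*(2*B) = 2*B*(15 + B))
d(12, g(1))*w(1) + (Z(3 + 3*(-4)) - 1*64) = (10 + (½)*(-2))*(2*1*(15 + 1)) + ((3 + 3*(-4)) - 1*64) = (10 - 1)*(2*1*16) + ((3 - 12) - 64) = 9*32 + (-9 - 64) = 288 - 73 = 215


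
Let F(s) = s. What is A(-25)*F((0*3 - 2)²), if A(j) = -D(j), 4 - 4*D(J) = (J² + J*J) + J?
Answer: 1221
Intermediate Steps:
D(J) = 1 - J²/2 - J/4 (D(J) = 1 - ((J² + J*J) + J)/4 = 1 - ((J² + J²) + J)/4 = 1 - (2*J² + J)/4 = 1 - (J + 2*J²)/4 = 1 + (-J²/2 - J/4) = 1 - J²/2 - J/4)
A(j) = -1 + j²/2 + j/4 (A(j) = -(1 - j²/2 - j/4) = -1 + j²/2 + j/4)
A(-25)*F((0*3 - 2)²) = (-1 + (½)*(-25)² + (¼)*(-25))*(0*3 - 2)² = (-1 + (½)*625 - 25/4)*(0 - 2)² = (-1 + 625/2 - 25/4)*(-2)² = (1221/4)*4 = 1221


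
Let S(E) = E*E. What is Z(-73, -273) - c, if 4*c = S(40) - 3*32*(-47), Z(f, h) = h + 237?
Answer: -1564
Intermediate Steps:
S(E) = E²
Z(f, h) = 237 + h
c = 1528 (c = (40² - 3*32*(-47))/4 = (1600 - 96*(-47))/4 = (1600 - 1*(-4512))/4 = (1600 + 4512)/4 = (¼)*6112 = 1528)
Z(-73, -273) - c = (237 - 273) - 1*1528 = -36 - 1528 = -1564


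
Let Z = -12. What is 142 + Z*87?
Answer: -902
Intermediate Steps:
142 + Z*87 = 142 - 12*87 = 142 - 1044 = -902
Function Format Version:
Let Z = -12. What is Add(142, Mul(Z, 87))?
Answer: -902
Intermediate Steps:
Add(142, Mul(Z, 87)) = Add(142, Mul(-12, 87)) = Add(142, -1044) = -902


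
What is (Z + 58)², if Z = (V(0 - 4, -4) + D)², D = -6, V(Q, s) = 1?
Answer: 6889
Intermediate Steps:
Z = 25 (Z = (1 - 6)² = (-5)² = 25)
(Z + 58)² = (25 + 58)² = 83² = 6889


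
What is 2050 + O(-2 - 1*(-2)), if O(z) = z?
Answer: 2050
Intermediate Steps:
2050 + O(-2 - 1*(-2)) = 2050 + (-2 - 1*(-2)) = 2050 + (-2 + 2) = 2050 + 0 = 2050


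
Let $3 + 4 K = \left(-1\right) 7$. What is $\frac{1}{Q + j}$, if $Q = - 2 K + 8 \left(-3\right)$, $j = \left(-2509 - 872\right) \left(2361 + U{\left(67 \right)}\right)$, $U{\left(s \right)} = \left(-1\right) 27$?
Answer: $- \frac{1}{7891273} \approx -1.2672 \cdot 10^{-7}$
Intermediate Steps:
$U{\left(s \right)} = -27$
$j = -7891254$ ($j = \left(-2509 - 872\right) \left(2361 - 27\right) = \left(-3381\right) 2334 = -7891254$)
$K = - \frac{5}{2}$ ($K = - \frac{3}{4} + \frac{\left(-1\right) 7}{4} = - \frac{3}{4} + \frac{1}{4} \left(-7\right) = - \frac{3}{4} - \frac{7}{4} = - \frac{5}{2} \approx -2.5$)
$Q = -19$ ($Q = \left(-2\right) \left(- \frac{5}{2}\right) + 8 \left(-3\right) = 5 - 24 = -19$)
$\frac{1}{Q + j} = \frac{1}{-19 - 7891254} = \frac{1}{-7891273} = - \frac{1}{7891273}$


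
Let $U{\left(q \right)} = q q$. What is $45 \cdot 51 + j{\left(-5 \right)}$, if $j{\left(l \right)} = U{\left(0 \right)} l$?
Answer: $2295$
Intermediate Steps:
$U{\left(q \right)} = q^{2}$
$j{\left(l \right)} = 0$ ($j{\left(l \right)} = 0^{2} l = 0 l = 0$)
$45 \cdot 51 + j{\left(-5 \right)} = 45 \cdot 51 + 0 = 2295 + 0 = 2295$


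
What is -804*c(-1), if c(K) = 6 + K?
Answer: -4020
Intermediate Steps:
-804*c(-1) = -804*(6 - 1) = -804*5 = -4020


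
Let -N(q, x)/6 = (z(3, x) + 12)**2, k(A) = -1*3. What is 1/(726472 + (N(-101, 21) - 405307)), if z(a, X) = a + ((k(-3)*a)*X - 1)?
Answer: 1/137415 ≈ 7.2772e-6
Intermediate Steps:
k(A) = -3
z(a, X) = -1 + a - 3*X*a (z(a, X) = a + ((-3*a)*X - 1) = a + (-3*X*a - 1) = a + (-1 - 3*X*a) = -1 + a - 3*X*a)
N(q, x) = -6*(14 - 9*x)**2 (N(q, x) = -6*((-1 + 3 - 3*x*3) + 12)**2 = -6*((-1 + 3 - 9*x) + 12)**2 = -6*((2 - 9*x) + 12)**2 = -6*(14 - 9*x)**2)
1/(726472 + (N(-101, 21) - 405307)) = 1/(726472 + (-6*(-14 + 9*21)**2 - 405307)) = 1/(726472 + (-6*(-14 + 189)**2 - 405307)) = 1/(726472 + (-6*175**2 - 405307)) = 1/(726472 + (-6*30625 - 405307)) = 1/(726472 + (-183750 - 405307)) = 1/(726472 - 589057) = 1/137415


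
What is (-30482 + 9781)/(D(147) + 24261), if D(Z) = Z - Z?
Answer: -20701/24261 ≈ -0.85326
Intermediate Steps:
D(Z) = 0
(-30482 + 9781)/(D(147) + 24261) = (-30482 + 9781)/(0 + 24261) = -20701/24261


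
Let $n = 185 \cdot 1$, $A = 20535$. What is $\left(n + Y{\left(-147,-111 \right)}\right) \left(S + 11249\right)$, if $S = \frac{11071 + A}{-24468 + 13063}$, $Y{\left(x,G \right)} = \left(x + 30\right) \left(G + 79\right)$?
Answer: $\frac{503946266031}{11405} \approx 4.4186 \cdot 10^{7}$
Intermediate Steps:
$Y{\left(x,G \right)} = \left(30 + x\right) \left(79 + G\right)$
$n = 185$
$S = - \frac{31606}{11405}$ ($S = \frac{11071 + 20535}{-24468 + 13063} = \frac{31606}{-11405} = 31606 \left(- \frac{1}{11405}\right) = - \frac{31606}{11405} \approx -2.7712$)
$\left(n + Y{\left(-147,-111 \right)}\right) \left(S + 11249\right) = \left(185 + \left(2370 + 30 \left(-111\right) + 79 \left(-147\right) - -16317\right)\right) \left(- \frac{31606}{11405} + 11249\right) = \left(185 + \left(2370 - 3330 - 11613 + 16317\right)\right) \frac{128263239}{11405} = \left(185 + 3744\right) \frac{128263239}{11405} = 3929 \cdot \frac{128263239}{11405} = \frac{503946266031}{11405}$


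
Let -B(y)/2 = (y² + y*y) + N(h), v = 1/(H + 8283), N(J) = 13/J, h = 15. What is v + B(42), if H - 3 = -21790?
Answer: -1429614479/202560 ≈ -7057.7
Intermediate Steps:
H = -21787 (H = 3 - 21790 = -21787)
v = -1/13504 (v = 1/(-21787 + 8283) = 1/(-13504) = -1/13504 ≈ -7.4052e-5)
B(y) = -26/15 - 4*y² (B(y) = -2*((y² + y*y) + 13/15) = -2*((y² + y²) + 13*(1/15)) = -2*(2*y² + 13/15) = -2*(13/15 + 2*y²) = -26/15 - 4*y²)
v + B(42) = -1/13504 + (-26/15 - 4*42²) = -1/13504 + (-26/15 - 4*1764) = -1/13504 + (-26/15 - 7056) = -1/13504 - 105866/15 = -1429614479/202560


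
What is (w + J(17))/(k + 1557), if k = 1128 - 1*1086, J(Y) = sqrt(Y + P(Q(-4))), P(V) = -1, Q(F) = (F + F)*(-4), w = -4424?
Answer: -340/123 ≈ -2.7642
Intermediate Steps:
Q(F) = -8*F (Q(F) = (2*F)*(-4) = -8*F)
J(Y) = sqrt(-1 + Y) (J(Y) = sqrt(Y - 1) = sqrt(-1 + Y))
k = 42 (k = 1128 - 1086 = 42)
(w + J(17))/(k + 1557) = (-4424 + sqrt(-1 + 17))/(42 + 1557) = (-4424 + sqrt(16))/1599 = (-4424 + 4)*(1/1599) = -4420*1/1599 = -340/123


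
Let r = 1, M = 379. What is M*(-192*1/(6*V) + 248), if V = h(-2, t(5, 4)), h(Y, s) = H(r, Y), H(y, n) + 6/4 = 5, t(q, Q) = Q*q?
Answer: 633688/7 ≈ 90527.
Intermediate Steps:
H(y, n) = 7/2 (H(y, n) = -3/2 + 5 = 7/2)
h(Y, s) = 7/2
V = 7/2 ≈ 3.5000
M*(-192*1/(6*V) + 248) = 379*(-192/(-1*(-6)*(7/2)) + 248) = 379*(-192/(6*(7/2)) + 248) = 379*(-192/21 + 248) = 379*(-192*1/21 + 248) = 379*(-64/7 + 248) = 379*(1672/7) = 633688/7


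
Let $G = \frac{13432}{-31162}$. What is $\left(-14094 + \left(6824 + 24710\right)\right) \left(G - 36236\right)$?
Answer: $- \frac{9846621070080}{15581} \approx -6.3196 \cdot 10^{8}$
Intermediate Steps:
$G = - \frac{6716}{15581}$ ($G = 13432 \left(- \frac{1}{31162}\right) = - \frac{6716}{15581} \approx -0.43104$)
$\left(-14094 + \left(6824 + 24710\right)\right) \left(G - 36236\right) = \left(-14094 + \left(6824 + 24710\right)\right) \left(- \frac{6716}{15581} - 36236\right) = \left(-14094 + 31534\right) \left(- \frac{564599832}{15581}\right) = 17440 \left(- \frac{564599832}{15581}\right) = - \frac{9846621070080}{15581}$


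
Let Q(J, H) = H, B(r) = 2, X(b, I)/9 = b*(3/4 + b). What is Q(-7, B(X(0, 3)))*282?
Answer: 564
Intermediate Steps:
X(b, I) = 9*b*(¾ + b) (X(b, I) = 9*(b*(3/4 + b)) = 9*(b*(3*(¼) + b)) = 9*(b*(¾ + b)) = 9*b*(¾ + b))
Q(-7, B(X(0, 3)))*282 = 2*282 = 564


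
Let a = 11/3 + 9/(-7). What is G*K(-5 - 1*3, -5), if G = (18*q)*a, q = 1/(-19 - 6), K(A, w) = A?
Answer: 96/7 ≈ 13.714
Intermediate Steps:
a = 50/21 (a = 11*(⅓) + 9*(-⅐) = 11/3 - 9/7 = 50/21 ≈ 2.3810)
q = -1/25 (q = 1/(-25) = -1/25 ≈ -0.040000)
G = -12/7 (G = (18*(-1/25))*(50/21) = -18/25*50/21 = -12/7 ≈ -1.7143)
G*K(-5 - 1*3, -5) = -12*(-5 - 1*3)/7 = -12*(-5 - 3)/7 = -12/7*(-8) = 96/7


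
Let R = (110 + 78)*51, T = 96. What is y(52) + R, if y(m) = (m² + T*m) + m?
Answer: 17336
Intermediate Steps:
R = 9588 (R = 188*51 = 9588)
y(m) = m² + 97*m (y(m) = (m² + 96*m) + m = m² + 97*m)
y(52) + R = 52*(97 + 52) + 9588 = 52*149 + 9588 = 7748 + 9588 = 17336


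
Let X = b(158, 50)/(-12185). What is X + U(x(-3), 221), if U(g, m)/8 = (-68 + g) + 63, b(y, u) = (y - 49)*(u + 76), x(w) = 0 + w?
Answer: -793574/12185 ≈ -65.127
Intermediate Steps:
x(w) = w
b(y, u) = (-49 + y)*(76 + u)
U(g, m) = -40 + 8*g (U(g, m) = 8*((-68 + g) + 63) = 8*(-5 + g) = -40 + 8*g)
X = -13734/12185 (X = (-3724 - 49*50 + 76*158 + 50*158)/(-12185) = (-3724 - 2450 + 12008 + 7900)*(-1/12185) = 13734*(-1/12185) = -13734/12185 ≈ -1.1271)
X + U(x(-3), 221) = -13734/12185 + (-40 + 8*(-3)) = -13734/12185 + (-40 - 24) = -13734/12185 - 64 = -793574/12185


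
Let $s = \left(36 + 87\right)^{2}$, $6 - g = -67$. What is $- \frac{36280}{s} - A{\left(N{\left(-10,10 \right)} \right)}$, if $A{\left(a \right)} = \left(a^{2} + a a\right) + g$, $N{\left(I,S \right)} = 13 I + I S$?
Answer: $- \frac{1601788897}{15129} \approx -1.0588 \cdot 10^{5}$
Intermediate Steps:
$g = 73$ ($g = 6 - -67 = 6 + 67 = 73$)
$A{\left(a \right)} = 73 + 2 a^{2}$ ($A{\left(a \right)} = \left(a^{2} + a a\right) + 73 = \left(a^{2} + a^{2}\right) + 73 = 2 a^{2} + 73 = 73 + 2 a^{2}$)
$s = 15129$ ($s = 123^{2} = 15129$)
$- \frac{36280}{s} - A{\left(N{\left(-10,10 \right)} \right)} = - \frac{36280}{15129} - \left(73 + 2 \left(- 10 \left(13 + 10\right)\right)^{2}\right) = \left(-36280\right) \frac{1}{15129} - \left(73 + 2 \left(\left(-10\right) 23\right)^{2}\right) = - \frac{36280}{15129} - \left(73 + 2 \left(-230\right)^{2}\right) = - \frac{36280}{15129} - \left(73 + 2 \cdot 52900\right) = - \frac{36280}{15129} - \left(73 + 105800\right) = - \frac{36280}{15129} - 105873 = - \frac{1601788897}{15129}$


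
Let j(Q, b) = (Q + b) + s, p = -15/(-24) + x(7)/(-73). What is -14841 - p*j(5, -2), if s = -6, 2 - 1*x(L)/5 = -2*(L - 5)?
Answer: -8666769/584 ≈ -14840.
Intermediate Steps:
x(L) = -40 + 10*L (x(L) = 10 - (-10)*(L - 5) = 10 - (-10)*(-5 + L) = 10 - 5*(10 - 2*L) = 10 + (-50 + 10*L) = -40 + 10*L)
p = 125/584 (p = -15/(-24) + (-40 + 10*7)/(-73) = -15*(-1/24) + (-40 + 70)*(-1/73) = 5/8 + 30*(-1/73) = 5/8 - 30/73 = 125/584 ≈ 0.21404)
j(Q, b) = -6 + Q + b (j(Q, b) = (Q + b) - 6 = -6 + Q + b)
-14841 - p*j(5, -2) = -14841 - 125*(-6 + 5 - 2)/584 = -14841 - 125*(-3)/584 = -14841 - 1*(-375/584) = -14841 + 375/584 = -8666769/584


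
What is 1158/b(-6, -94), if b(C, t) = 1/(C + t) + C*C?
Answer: 115800/3599 ≈ 32.176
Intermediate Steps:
b(C, t) = C**2 + 1/(C + t) (b(C, t) = 1/(C + t) + C**2 = C**2 + 1/(C + t))
1158/b(-6, -94) = 1158/(((1 + (-6)**3 - 94*(-6)**2)/(-6 - 94))) = 1158/(((1 - 216 - 94*36)/(-100))) = 1158/((-(1 - 216 - 3384)/100)) = 1158/((-1/100*(-3599))) = 1158/(3599/100) = 1158*(100/3599) = 115800/3599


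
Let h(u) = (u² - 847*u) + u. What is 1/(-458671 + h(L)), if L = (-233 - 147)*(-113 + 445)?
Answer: 1/16022618289 ≈ 6.2412e-11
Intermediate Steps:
L = -126160 (L = -380*332 = -126160)
h(u) = u² - 846*u
1/(-458671 + h(L)) = 1/(-458671 - 126160*(-846 - 126160)) = 1/(-458671 - 126160*(-127006)) = 1/(-458671 + 16023076960) = 1/16022618289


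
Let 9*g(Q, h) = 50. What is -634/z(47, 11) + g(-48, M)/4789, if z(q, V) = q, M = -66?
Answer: -27323684/2025747 ≈ -13.488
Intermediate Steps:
g(Q, h) = 50/9 (g(Q, h) = (⅑)*50 = 50/9)
-634/z(47, 11) + g(-48, M)/4789 = -634/47 + (50/9)/4789 = -634*1/47 + (50/9)*(1/4789) = -634/47 + 50/43101 = -27323684/2025747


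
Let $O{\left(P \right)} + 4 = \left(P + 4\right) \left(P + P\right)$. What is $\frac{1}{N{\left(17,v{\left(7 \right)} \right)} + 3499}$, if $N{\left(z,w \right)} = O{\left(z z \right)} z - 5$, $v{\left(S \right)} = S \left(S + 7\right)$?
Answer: $\frac{1}{2882444} \approx 3.4693 \cdot 10^{-7}$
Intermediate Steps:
$v{\left(S \right)} = S \left(7 + S\right)$
$O{\left(P \right)} = -4 + 2 P \left(4 + P\right)$ ($O{\left(P \right)} = -4 + \left(P + 4\right) \left(P + P\right) = -4 + \left(4 + P\right) 2 P = -4 + 2 P \left(4 + P\right)$)
$N{\left(z,w \right)} = -5 + z \left(-4 + 2 z^{4} + 8 z^{2}\right)$ ($N{\left(z,w \right)} = \left(-4 + 2 \left(z z\right)^{2} + 8 z z\right) z - 5 = \left(-4 + 2 \left(z^{2}\right)^{2} + 8 z^{2}\right) z - 5 = \left(-4 + 2 z^{4} + 8 z^{2}\right) z - 5 = z \left(-4 + 2 z^{4} + 8 z^{2}\right) - 5 = -5 + z \left(-4 + 2 z^{4} + 8 z^{2}\right)$)
$\frac{1}{N{\left(17,v{\left(7 \right)} \right)} + 3499} = \frac{1}{\left(-5 + 2 \cdot 17 \left(-2 + 17^{4} + 4 \cdot 17^{2}\right)\right) + 3499} = \frac{1}{\left(-5 + 2 \cdot 17 \left(-2 + 83521 + 4 \cdot 289\right)\right) + 3499} = \frac{1}{\left(-5 + 2 \cdot 17 \left(-2 + 83521 + 1156\right)\right) + 3499} = \frac{1}{\left(-5 + 2 \cdot 17 \cdot 84675\right) + 3499} = \frac{1}{\left(-5 + 2878950\right) + 3499} = \frac{1}{2878945 + 3499} = \frac{1}{2882444}$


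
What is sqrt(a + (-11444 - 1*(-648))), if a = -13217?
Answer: I*sqrt(24013) ≈ 154.96*I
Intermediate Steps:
sqrt(a + (-11444 - 1*(-648))) = sqrt(-13217 + (-11444 - 1*(-648))) = sqrt(-13217 + (-11444 + 648)) = sqrt(-13217 - 10796) = sqrt(-24013) = I*sqrt(24013)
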